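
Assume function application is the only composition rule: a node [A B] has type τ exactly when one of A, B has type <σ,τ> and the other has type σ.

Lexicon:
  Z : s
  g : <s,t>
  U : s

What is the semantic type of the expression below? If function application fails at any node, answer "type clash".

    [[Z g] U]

type clash

At [Z g], g : <s,t> takes Z : s, giving t.
[[Z g] U]: t with s — neither is a function whose domain matches the other; composition fails here.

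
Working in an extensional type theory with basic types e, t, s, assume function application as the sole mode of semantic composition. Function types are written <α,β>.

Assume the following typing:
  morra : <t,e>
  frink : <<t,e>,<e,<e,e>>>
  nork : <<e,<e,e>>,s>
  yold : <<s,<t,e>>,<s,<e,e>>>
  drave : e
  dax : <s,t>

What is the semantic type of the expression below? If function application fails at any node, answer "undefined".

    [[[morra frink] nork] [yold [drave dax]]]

[morra frink]: functor frink : <<t,e>,<e,<e,e>>>, argument morra : <t,e>; result <e,<e,e>>.
[[morra frink] nork]: functor nork : <<e,<e,e>>,s>, argument [morra frink] : <e,<e,e>>; result s.
At [drave dax]: neither e nor <s,t> can take the other as argument; the node is ill-typed.

undefined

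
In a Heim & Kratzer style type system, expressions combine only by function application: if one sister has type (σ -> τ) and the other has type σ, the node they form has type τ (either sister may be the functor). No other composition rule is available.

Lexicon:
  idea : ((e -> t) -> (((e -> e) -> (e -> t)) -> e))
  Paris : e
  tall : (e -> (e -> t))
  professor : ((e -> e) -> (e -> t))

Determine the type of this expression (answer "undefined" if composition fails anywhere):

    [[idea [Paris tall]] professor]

[Paris tall]: (e -> (e -> t)) applied to e yields (e -> t).
[idea [Paris tall]]: ((e -> t) -> (((e -> e) -> (e -> t)) -> e)) applied to (e -> t) yields (((e -> e) -> (e -> t)) -> e).
[[idea [Paris tall]] professor]: (((e -> e) -> (e -> t)) -> e) applied to ((e -> e) -> (e -> t)) yields e.

e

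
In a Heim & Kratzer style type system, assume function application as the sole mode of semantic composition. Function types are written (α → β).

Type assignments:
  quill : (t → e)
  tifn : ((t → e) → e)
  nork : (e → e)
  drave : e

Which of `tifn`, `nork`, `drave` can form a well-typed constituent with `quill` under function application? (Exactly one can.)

tifn — combines: tifn : ((t → e) → e) takes quill : (t → e) as argument, giving e.
nork : (e → e) — no; quill wants t, and nork wants e.
drave : e — no; quill wants t, and drave wants nothing (atomic).

tifn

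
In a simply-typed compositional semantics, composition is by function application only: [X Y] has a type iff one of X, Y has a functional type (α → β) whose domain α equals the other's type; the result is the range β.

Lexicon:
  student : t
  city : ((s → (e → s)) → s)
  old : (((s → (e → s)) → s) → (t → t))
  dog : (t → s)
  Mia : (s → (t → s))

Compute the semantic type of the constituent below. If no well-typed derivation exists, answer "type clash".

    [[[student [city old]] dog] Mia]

(t → s)

[city old]: functor old : (((s → (e → s)) → s) → (t → t)), argument city : ((s → (e → s)) → s); result (t → t).
[student [city old]]: functor [city old] : (t → t), argument student : t; result t.
[[student [city old]] dog]: functor dog : (t → s), argument [student [city old]] : t; result s.
[[[student [city old]] dog] Mia]: functor Mia : (s → (t → s)), argument [[student [city old]] dog] : s; result (t → s).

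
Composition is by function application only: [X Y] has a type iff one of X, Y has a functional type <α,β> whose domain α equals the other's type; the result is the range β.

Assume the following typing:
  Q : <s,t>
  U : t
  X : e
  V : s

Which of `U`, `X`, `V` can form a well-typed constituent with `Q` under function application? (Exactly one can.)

U : t — does not combine with Q.
X : e — does not combine with Q.
V — combines: Q : <s,t> takes V : s as argument, giving t.

V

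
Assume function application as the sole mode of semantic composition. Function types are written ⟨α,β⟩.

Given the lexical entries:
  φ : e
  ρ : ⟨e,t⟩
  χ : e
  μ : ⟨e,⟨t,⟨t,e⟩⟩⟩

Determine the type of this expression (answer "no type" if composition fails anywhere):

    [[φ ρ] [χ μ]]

⟨t,e⟩

[φ ρ] — ρ of type ⟨e,t⟩ combines with φ of type e: type t.
[χ μ] — μ of type ⟨e,⟨t,⟨t,e⟩⟩⟩ combines with χ of type e: type ⟨t,⟨t,e⟩⟩.
[[φ ρ] [χ μ]] — [χ μ] of type ⟨t,⟨t,e⟩⟩ combines with [φ ρ] of type t: type ⟨t,e⟩.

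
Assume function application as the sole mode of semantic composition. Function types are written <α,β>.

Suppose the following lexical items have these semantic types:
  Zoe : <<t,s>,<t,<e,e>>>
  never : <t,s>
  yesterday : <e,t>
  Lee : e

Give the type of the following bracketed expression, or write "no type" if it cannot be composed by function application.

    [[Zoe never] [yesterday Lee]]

<e,e>

At [Zoe never], Zoe : <<t,s>,<t,<e,e>>> takes never : <t,s>, giving <t,<e,e>>.
At [yesterday Lee], yesterday : <e,t> takes Lee : e, giving t.
At [[Zoe never] [yesterday Lee]], [Zoe never] : <t,<e,e>> takes [yesterday Lee] : t, giving <e,e>.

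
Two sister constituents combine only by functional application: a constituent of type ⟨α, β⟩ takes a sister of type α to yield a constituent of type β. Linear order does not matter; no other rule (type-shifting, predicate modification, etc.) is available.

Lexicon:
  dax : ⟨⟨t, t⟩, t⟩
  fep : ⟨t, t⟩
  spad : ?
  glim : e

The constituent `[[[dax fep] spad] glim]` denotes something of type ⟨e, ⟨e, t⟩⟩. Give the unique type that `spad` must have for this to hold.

[[[dax fep] spad] glim] is required to be ⟨e, ⟨e, t⟩⟩. glim : e cannot yield ⟨e, ⟨e, t⟩⟩ as functor, so [[dax fep] spad] : ⟨e, ⟨e, ⟨e, t⟩⟩⟩.
[[dax fep] spad] is required to be ⟨e, ⟨e, ⟨e, t⟩⟩⟩. [dax fep] : t cannot yield ⟨e, ⟨e, ⟨e, t⟩⟩⟩ as functor, so spad : ⟨t, ⟨e, ⟨e, ⟨e, t⟩⟩⟩⟩.

⟨t, ⟨e, ⟨e, ⟨e, t⟩⟩⟩⟩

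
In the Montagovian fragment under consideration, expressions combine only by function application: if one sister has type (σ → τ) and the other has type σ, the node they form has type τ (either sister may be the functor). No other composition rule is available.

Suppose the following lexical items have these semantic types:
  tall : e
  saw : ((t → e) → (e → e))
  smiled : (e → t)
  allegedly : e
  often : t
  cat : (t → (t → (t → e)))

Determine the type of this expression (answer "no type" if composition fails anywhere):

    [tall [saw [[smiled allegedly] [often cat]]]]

e

[smiled allegedly] — smiled of type (e → t) combines with allegedly of type e: type t.
[often cat] — cat of type (t → (t → (t → e))) combines with often of type t: type (t → (t → e)).
[[smiled allegedly] [often cat]] — [often cat] of type (t → (t → e)) combines with [smiled allegedly] of type t: type (t → e).
[saw [[smiled allegedly] [often cat]]] — saw of type ((t → e) → (e → e)) combines with [[smiled allegedly] [often cat]] of type (t → e): type (e → e).
[tall [saw [[smiled allegedly] [often cat]]]] — [saw [[smiled allegedly] [often cat]]] of type (e → e) combines with tall of type e: type e.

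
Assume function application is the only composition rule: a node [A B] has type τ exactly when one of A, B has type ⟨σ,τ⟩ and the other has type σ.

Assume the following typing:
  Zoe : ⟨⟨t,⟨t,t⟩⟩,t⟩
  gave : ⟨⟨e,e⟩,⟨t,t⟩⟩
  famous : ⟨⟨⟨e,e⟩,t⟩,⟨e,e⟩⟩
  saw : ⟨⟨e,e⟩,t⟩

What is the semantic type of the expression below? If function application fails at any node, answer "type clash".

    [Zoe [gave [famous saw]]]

[famous saw] — famous of type ⟨⟨⟨e,e⟩,t⟩,⟨e,e⟩⟩ combines with saw of type ⟨⟨e,e⟩,t⟩: type ⟨e,e⟩.
[gave [famous saw]] — gave of type ⟨⟨e,e⟩,⟨t,t⟩⟩ combines with [famous saw] of type ⟨e,e⟩: type ⟨t,t⟩.
[Zoe [gave [famous saw]]]: ⟨⟨t,⟨t,t⟩⟩,t⟩ and ⟨t,t⟩ cannot combine by function application — type clash.

type clash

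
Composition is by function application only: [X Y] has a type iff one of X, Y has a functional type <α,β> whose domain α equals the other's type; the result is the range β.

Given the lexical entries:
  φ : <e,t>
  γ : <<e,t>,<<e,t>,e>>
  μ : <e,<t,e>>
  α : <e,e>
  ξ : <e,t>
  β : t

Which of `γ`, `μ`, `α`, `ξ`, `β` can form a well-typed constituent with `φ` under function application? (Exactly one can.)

γ — combines: γ : <<e,t>,<<e,t>,e>> takes φ : <e,t> as argument, giving <<e,t>,e>.
μ : <e,<t,e>> — neither side's domain matches the other.
α : <e,e> — neither side's domain matches the other.
ξ : <e,t> — neither side's domain matches the other.
β : t — neither side's domain matches the other.

γ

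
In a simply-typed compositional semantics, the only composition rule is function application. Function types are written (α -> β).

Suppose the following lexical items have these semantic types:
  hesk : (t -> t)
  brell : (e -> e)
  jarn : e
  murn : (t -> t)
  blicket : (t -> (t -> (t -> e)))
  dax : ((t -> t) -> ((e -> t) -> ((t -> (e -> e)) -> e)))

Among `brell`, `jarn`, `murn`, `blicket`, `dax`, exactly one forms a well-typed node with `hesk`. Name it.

brell : (e -> e) — no; hesk wants t, and brell wants e.
jarn : e — no; hesk wants t, and jarn wants nothing (atomic).
murn : (t -> t) — no; hesk wants t, and murn wants t.
blicket : (t -> (t -> (t -> e))) — no; hesk wants t, and blicket wants t.
dax — combines: dax : ((t -> t) -> ((e -> t) -> ((t -> (e -> e)) -> e))) takes hesk : (t -> t) as argument, giving ((e -> t) -> ((t -> (e -> e)) -> e)).

dax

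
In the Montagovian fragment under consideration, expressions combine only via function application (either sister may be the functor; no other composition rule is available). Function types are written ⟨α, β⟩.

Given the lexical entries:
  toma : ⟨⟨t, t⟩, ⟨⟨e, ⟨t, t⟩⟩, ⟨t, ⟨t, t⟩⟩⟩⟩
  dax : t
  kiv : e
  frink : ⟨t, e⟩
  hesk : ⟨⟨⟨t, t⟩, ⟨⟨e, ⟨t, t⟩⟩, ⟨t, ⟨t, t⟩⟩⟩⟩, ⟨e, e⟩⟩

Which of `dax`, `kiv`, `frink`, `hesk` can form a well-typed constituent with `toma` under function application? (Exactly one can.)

hesk

dax : t — no; toma wants ⟨t, t⟩, and dax wants nothing (atomic).
kiv : e — no; toma wants ⟨t, t⟩, and kiv wants nothing (atomic).
frink : ⟨t, e⟩ — no; toma wants ⟨t, t⟩, and frink wants t.
hesk — combines: hesk : ⟨⟨⟨t, t⟩, ⟨⟨e, ⟨t, t⟩⟩, ⟨t, ⟨t, t⟩⟩⟩⟩, ⟨e, e⟩⟩ takes toma : ⟨⟨t, t⟩, ⟨⟨e, ⟨t, t⟩⟩, ⟨t, ⟨t, t⟩⟩⟩⟩ as argument, giving ⟨e, e⟩.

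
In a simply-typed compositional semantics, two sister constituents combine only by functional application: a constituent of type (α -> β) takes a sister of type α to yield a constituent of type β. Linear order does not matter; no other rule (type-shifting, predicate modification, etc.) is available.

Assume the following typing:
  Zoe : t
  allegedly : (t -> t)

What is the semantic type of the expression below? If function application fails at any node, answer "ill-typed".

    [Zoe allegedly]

[Zoe allegedly]: (t -> t) applied to t yields t.

t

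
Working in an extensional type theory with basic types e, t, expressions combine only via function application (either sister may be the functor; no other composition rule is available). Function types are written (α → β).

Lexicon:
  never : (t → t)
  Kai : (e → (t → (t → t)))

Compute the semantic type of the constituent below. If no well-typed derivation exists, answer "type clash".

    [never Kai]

type clash

At [never Kai]: neither (t → t) nor (e → (t → (t → t))) can take the other as argument; the node is ill-typed.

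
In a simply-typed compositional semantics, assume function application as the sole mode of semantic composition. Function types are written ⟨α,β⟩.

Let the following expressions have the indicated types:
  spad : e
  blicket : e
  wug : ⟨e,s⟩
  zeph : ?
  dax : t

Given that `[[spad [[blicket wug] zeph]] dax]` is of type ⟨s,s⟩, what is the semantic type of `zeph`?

[[spad [[blicket wug] zeph]] dax] must have type ⟨s,s⟩. The sister dax has type t; that is not a function onto ⟨s,s⟩, so [spad [[blicket wug] zeph]] must be the functor, of type ⟨t,⟨s,s⟩⟩.
[spad [[blicket wug] zeph]] must have type ⟨t,⟨s,s⟩⟩. The sister spad has type e; that is not a function onto ⟨t,⟨s,s⟩⟩, so [[blicket wug] zeph] must be the functor, of type ⟨e,⟨t,⟨s,s⟩⟩⟩.
[[blicket wug] zeph] must have type ⟨e,⟨t,⟨s,s⟩⟩⟩. The sister [blicket wug] has type s; that is not a function onto ⟨e,⟨t,⟨s,s⟩⟩⟩, so zeph must be the functor, of type ⟨s,⟨e,⟨t,⟨s,s⟩⟩⟩⟩.

⟨s,⟨e,⟨t,⟨s,s⟩⟩⟩⟩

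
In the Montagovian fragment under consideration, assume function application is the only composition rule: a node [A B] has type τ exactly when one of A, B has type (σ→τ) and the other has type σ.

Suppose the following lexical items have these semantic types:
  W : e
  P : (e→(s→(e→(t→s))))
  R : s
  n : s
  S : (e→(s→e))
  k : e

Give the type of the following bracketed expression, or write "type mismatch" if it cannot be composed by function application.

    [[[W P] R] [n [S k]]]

[W P]: (e→(s→(e→(t→s)))) applied to e yields (s→(e→(t→s))).
[[W P] R]: (s→(e→(t→s))) applied to s yields (e→(t→s)).
[S k]: (e→(s→e)) applied to e yields (s→e).
[n [S k]]: (s→e) applied to s yields e.
[[[W P] R] [n [S k]]]: (e→(t→s)) applied to e yields (t→s).

(t→s)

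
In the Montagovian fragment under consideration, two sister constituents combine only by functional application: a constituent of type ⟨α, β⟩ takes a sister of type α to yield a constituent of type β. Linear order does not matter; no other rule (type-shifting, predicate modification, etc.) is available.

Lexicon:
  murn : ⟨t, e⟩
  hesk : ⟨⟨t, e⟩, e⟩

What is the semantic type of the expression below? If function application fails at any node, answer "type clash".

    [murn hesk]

e

At [murn hesk], hesk : ⟨⟨t, e⟩, e⟩ takes murn : ⟨t, e⟩, giving e.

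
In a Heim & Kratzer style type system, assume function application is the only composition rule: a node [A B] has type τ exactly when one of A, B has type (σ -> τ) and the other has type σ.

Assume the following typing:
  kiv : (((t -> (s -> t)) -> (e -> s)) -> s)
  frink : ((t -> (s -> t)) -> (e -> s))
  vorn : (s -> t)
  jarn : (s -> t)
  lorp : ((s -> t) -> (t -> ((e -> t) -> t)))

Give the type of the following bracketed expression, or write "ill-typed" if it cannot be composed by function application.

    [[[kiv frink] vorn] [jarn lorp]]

((e -> t) -> t)

[kiv frink] — kiv of type (((t -> (s -> t)) -> (e -> s)) -> s) combines with frink of type ((t -> (s -> t)) -> (e -> s)): type s.
[[kiv frink] vorn] — vorn of type (s -> t) combines with [kiv frink] of type s: type t.
[jarn lorp] — lorp of type ((s -> t) -> (t -> ((e -> t) -> t))) combines with jarn of type (s -> t): type (t -> ((e -> t) -> t)).
[[[kiv frink] vorn] [jarn lorp]] — [jarn lorp] of type (t -> ((e -> t) -> t)) combines with [[kiv frink] vorn] of type t: type ((e -> t) -> t).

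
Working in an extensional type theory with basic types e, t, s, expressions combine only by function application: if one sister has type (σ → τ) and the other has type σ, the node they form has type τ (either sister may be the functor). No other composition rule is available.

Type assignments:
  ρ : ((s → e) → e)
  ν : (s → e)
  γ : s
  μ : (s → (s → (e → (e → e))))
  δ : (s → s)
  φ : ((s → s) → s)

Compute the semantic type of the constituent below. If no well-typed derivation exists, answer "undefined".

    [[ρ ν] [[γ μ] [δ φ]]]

[ρ ν]: ((s → e) → e) applied to (s → e) yields e.
[γ μ]: (s → (s → (e → (e → e)))) applied to s yields (s → (e → (e → e))).
[δ φ]: ((s → s) → s) applied to (s → s) yields s.
[[γ μ] [δ φ]]: (s → (e → (e → e))) applied to s yields (e → (e → e)).
[[ρ ν] [[γ μ] [δ φ]]]: (e → (e → e)) applied to e yields (e → e).

(e → e)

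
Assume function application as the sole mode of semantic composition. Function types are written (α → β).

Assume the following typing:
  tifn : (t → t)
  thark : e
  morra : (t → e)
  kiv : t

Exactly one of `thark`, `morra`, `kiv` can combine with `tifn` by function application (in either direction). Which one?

kiv

thark : e — no; tifn wants t, and thark wants nothing (atomic).
morra : (t → e) — no; tifn wants t, and morra wants t.
kiv — combines: tifn : (t → t) takes kiv : t as argument, giving t.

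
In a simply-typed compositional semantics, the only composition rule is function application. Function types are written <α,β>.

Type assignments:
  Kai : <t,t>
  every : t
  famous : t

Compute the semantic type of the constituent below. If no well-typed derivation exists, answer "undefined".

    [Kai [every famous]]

undefined

[every famous]: t and t cannot combine by function application — type clash.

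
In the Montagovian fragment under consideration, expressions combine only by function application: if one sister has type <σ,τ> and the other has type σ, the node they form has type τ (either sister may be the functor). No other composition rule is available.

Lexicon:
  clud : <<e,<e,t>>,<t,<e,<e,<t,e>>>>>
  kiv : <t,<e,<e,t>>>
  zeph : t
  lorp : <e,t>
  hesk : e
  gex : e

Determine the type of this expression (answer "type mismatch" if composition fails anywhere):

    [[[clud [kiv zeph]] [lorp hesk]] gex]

[kiv zeph] — kiv of type <t,<e,<e,t>>> combines with zeph of type t: type <e,<e,t>>.
[clud [kiv zeph]] — clud of type <<e,<e,t>>,<t,<e,<e,<t,e>>>>> combines with [kiv zeph] of type <e,<e,t>>: type <t,<e,<e,<t,e>>>>.
[lorp hesk] — lorp of type <e,t> combines with hesk of type e: type t.
[[clud [kiv zeph]] [lorp hesk]] — [clud [kiv zeph]] of type <t,<e,<e,<t,e>>>> combines with [lorp hesk] of type t: type <e,<e,<t,e>>>.
[[[clud [kiv zeph]] [lorp hesk]] gex] — [[clud [kiv zeph]] [lorp hesk]] of type <e,<e,<t,e>>> combines with gex of type e: type <e,<t,e>>.

<e,<t,e>>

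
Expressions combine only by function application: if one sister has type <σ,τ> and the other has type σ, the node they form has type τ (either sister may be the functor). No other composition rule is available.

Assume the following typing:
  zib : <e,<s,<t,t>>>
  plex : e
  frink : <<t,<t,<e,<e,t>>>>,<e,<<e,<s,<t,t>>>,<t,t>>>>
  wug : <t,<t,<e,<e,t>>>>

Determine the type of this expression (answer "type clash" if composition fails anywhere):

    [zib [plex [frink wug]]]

<t,t>

At [frink wug], frink : <<t,<t,<e,<e,t>>>>,<e,<<e,<s,<t,t>>>,<t,t>>>> takes wug : <t,<t,<e,<e,t>>>>, giving <e,<<e,<s,<t,t>>>,<t,t>>>.
At [plex [frink wug]], [frink wug] : <e,<<e,<s,<t,t>>>,<t,t>>> takes plex : e, giving <<e,<s,<t,t>>>,<t,t>>.
At [zib [plex [frink wug]]], [plex [frink wug]] : <<e,<s,<t,t>>>,<t,t>> takes zib : <e,<s,<t,t>>>, giving <t,t>.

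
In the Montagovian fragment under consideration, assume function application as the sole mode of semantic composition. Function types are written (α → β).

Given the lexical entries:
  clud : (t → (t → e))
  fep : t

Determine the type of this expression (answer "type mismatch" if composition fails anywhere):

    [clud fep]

[clud fep]: (t → (t → e)) applied to t yields (t → e).

(t → e)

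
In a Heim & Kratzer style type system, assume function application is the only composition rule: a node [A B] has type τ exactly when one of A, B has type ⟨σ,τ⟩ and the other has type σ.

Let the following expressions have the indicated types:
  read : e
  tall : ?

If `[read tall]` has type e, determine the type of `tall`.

[read tall] must have type e. The sister read has type e; that is not a function onto e, so tall must be the functor, of type ⟨e,e⟩.

⟨e,e⟩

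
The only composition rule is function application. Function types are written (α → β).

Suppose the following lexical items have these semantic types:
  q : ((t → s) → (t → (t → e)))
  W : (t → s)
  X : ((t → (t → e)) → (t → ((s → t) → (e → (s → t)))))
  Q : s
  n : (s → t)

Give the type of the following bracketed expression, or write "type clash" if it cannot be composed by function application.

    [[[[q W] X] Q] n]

At [q W], q : ((t → s) → (t → (t → e))) takes W : (t → s), giving (t → (t → e)).
At [[q W] X], X : ((t → (t → e)) → (t → ((s → t) → (e → (s → t))))) takes [q W] : (t → (t → e)), giving (t → ((s → t) → (e → (s → t)))).
At [[[q W] X] Q]: neither (t → ((s → t) → (e → (s → t)))) nor s can take the other as argument; the node is ill-typed.

type clash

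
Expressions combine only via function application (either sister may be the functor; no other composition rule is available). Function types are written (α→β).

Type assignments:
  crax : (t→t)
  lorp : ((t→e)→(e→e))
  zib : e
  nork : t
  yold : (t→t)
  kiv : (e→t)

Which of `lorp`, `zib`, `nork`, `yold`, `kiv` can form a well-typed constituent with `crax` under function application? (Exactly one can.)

lorp : ((t→e)→(e→e)) — neither side's domain matches the other.
zib : e — neither side's domain matches the other.
nork — combines: crax : (t→t) takes nork : t as argument, giving t.
yold : (t→t) — neither side's domain matches the other.
kiv : (e→t) — neither side's domain matches the other.

nork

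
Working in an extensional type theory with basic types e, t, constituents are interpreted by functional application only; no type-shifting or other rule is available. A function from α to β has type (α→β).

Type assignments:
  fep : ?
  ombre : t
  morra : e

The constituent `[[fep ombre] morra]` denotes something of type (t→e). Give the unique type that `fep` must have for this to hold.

(t→(e→(t→e)))

[[fep ombre] morra] is required to be (t→e). morra : e cannot yield (t→e) as functor, so [fep ombre] : (e→(t→e)).
[fep ombre] is required to be (e→(t→e)). ombre : t cannot yield (e→(t→e)) as functor, so fep : (t→(e→(t→e))).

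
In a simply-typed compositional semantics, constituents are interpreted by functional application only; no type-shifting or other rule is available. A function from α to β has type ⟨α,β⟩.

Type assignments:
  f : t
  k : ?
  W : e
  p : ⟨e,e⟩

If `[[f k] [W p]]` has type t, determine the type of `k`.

For [[f k] [W p]] to have type t with [W p] of type e, [f k] must be the function: [f k] : ⟨e,t⟩.
For [f k] to have type ⟨e,t⟩ with f of type t, k must be the function: k : ⟨t,⟨e,t⟩⟩.

⟨t,⟨e,t⟩⟩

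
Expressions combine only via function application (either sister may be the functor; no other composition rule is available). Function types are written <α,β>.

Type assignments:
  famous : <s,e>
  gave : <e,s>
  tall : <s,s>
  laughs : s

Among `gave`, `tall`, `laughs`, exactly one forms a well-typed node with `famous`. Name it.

gave : <e,s> — no; famous wants s, and gave wants e.
tall : <s,s> — no; famous wants s, and tall wants s.
laughs — combines: famous : <s,e> takes laughs : s as argument, giving e.

laughs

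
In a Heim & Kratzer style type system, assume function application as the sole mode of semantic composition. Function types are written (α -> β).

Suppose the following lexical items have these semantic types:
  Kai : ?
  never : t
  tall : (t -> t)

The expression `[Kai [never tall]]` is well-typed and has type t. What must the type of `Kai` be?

(t -> t)

At [Kai [never tall]] (required: t): [never tall] is t, which is not a function with range t; hence Kai is the functor — type (t -> t).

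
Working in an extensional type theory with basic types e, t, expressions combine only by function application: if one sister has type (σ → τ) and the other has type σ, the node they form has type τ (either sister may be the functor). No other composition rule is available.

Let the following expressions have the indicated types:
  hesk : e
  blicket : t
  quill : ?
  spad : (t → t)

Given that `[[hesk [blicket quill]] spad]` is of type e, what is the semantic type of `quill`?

(t → (e → ((t → t) → e)))

[[hesk [blicket quill]] spad] must have type e. The sister spad has type (t → t); that is not a function onto e, so [hesk [blicket quill]] must be the functor, of type ((t → t) → e).
[hesk [blicket quill]] must have type ((t → t) → e). The sister hesk has type e; that is not a function onto ((t → t) → e), so [blicket quill] must be the functor, of type (e → ((t → t) → e)).
[blicket quill] must have type (e → ((t → t) → e)). The sister blicket has type t; that is not a function onto (e → ((t → t) → e)), so quill must be the functor, of type (t → (e → ((t → t) → e))).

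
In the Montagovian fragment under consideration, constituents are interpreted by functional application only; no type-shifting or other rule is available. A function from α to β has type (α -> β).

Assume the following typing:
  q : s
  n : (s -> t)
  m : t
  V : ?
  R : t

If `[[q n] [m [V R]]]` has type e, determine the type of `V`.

(t -> (t -> (t -> e)))

[[q n] [m [V R]]] must have type e. The sister [q n] has type t; that is not a function onto e, so [m [V R]] must be the functor, of type (t -> e).
[m [V R]] must have type (t -> e). The sister m has type t; that is not a function onto (t -> e), so [V R] must be the functor, of type (t -> (t -> e)).
[V R] must have type (t -> (t -> e)). The sister R has type t; that is not a function onto (t -> (t -> e)), so V must be the functor, of type (t -> (t -> (t -> e))).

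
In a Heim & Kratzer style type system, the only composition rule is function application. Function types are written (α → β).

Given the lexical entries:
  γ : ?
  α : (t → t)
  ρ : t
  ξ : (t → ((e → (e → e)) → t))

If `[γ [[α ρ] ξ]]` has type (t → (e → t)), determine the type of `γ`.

(((e → (e → e)) → t) → (t → (e → t)))

[γ [[α ρ] ξ]] is required to be (t → (e → t)). [[α ρ] ξ] : ((e → (e → e)) → t) cannot yield (t → (e → t)) as functor, so γ : (((e → (e → e)) → t) → (t → (e → t))).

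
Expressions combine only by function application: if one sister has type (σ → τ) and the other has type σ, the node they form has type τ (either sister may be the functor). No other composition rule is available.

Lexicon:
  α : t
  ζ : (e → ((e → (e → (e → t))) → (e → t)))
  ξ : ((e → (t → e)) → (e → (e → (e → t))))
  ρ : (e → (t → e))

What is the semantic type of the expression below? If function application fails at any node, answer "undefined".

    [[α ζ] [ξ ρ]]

[α ζ]: t and (e → ((e → (e → (e → t))) → (e → t))) cannot combine by function application — type clash.

undefined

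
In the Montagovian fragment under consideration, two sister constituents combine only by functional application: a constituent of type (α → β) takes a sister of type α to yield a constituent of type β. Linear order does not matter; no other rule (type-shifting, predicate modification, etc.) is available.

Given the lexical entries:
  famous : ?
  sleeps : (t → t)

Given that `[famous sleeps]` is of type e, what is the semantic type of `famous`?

((t → t) → e)

[famous sleeps] is required to be e. sleeps : (t → t) cannot yield e as functor, so famous : ((t → t) → e).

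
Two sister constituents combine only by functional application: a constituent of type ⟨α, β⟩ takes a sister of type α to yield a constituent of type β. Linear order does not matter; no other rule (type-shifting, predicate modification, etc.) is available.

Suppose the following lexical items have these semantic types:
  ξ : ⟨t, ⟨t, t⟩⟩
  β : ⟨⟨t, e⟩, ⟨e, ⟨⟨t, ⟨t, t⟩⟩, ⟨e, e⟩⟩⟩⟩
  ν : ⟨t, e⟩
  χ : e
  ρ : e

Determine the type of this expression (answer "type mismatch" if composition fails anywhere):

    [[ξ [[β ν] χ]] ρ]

[β ν]: ⟨⟨t, e⟩, ⟨e, ⟨⟨t, ⟨t, t⟩⟩, ⟨e, e⟩⟩⟩⟩ applied to ⟨t, e⟩ yields ⟨e, ⟨⟨t, ⟨t, t⟩⟩, ⟨e, e⟩⟩⟩.
[[β ν] χ]: ⟨e, ⟨⟨t, ⟨t, t⟩⟩, ⟨e, e⟩⟩⟩ applied to e yields ⟨⟨t, ⟨t, t⟩⟩, ⟨e, e⟩⟩.
[ξ [[β ν] χ]]: ⟨⟨t, ⟨t, t⟩⟩, ⟨e, e⟩⟩ applied to ⟨t, ⟨t, t⟩⟩ yields ⟨e, e⟩.
[[ξ [[β ν] χ]] ρ]: ⟨e, e⟩ applied to e yields e.

e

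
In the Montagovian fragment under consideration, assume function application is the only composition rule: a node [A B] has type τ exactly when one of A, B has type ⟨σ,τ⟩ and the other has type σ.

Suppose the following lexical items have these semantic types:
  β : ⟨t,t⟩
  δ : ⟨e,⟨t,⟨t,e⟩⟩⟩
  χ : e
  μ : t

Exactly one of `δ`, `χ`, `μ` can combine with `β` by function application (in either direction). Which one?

μ

δ : ⟨e,⟨t,⟨t,e⟩⟩⟩ — does not combine with β.
χ : e — does not combine with β.
μ — combines: β : ⟨t,t⟩ takes μ : t as argument, giving t.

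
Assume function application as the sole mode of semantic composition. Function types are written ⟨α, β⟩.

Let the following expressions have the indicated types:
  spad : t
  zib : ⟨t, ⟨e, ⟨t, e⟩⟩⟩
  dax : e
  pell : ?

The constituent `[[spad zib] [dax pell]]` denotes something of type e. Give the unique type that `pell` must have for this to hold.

[[spad zib] [dax pell]] is required to be e. [spad zib] : ⟨e, ⟨t, e⟩⟩ cannot yield e as functor, so [dax pell] : ⟨⟨e, ⟨t, e⟩⟩, e⟩.
[dax pell] is required to be ⟨⟨e, ⟨t, e⟩⟩, e⟩. dax : e cannot yield ⟨⟨e, ⟨t, e⟩⟩, e⟩ as functor, so pell : ⟨e, ⟨⟨e, ⟨t, e⟩⟩, e⟩⟩.

⟨e, ⟨⟨e, ⟨t, e⟩⟩, e⟩⟩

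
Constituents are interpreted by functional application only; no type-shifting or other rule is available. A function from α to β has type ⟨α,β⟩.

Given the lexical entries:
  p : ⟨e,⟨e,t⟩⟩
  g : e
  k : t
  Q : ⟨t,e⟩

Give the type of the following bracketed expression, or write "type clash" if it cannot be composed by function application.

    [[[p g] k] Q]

At [p g], p : ⟨e,⟨e,t⟩⟩ takes g : e, giving ⟨e,t⟩.
At [[p g] k]: neither ⟨e,t⟩ nor t can take the other as argument; the node is ill-typed.

type clash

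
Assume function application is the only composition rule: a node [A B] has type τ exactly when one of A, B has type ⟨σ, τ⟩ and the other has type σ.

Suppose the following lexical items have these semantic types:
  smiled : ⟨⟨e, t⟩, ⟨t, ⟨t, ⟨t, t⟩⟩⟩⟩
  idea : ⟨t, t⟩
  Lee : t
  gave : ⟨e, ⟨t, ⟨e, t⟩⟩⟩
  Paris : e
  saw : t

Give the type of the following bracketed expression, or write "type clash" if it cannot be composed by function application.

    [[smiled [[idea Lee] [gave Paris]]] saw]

⟨t, ⟨t, t⟩⟩

[idea Lee]: ⟨t, t⟩ applied to t yields t.
[gave Paris]: ⟨e, ⟨t, ⟨e, t⟩⟩⟩ applied to e yields ⟨t, ⟨e, t⟩⟩.
[[idea Lee] [gave Paris]]: ⟨t, ⟨e, t⟩⟩ applied to t yields ⟨e, t⟩.
[smiled [[idea Lee] [gave Paris]]]: ⟨⟨e, t⟩, ⟨t, ⟨t, ⟨t, t⟩⟩⟩⟩ applied to ⟨e, t⟩ yields ⟨t, ⟨t, ⟨t, t⟩⟩⟩.
[[smiled [[idea Lee] [gave Paris]]] saw]: ⟨t, ⟨t, ⟨t, t⟩⟩⟩ applied to t yields ⟨t, ⟨t, t⟩⟩.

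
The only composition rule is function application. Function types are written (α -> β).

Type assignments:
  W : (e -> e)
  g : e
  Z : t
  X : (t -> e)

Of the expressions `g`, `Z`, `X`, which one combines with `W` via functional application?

g

g — combines: W : (e -> e) takes g : e as argument, giving e.
Z : t — neither side's domain matches the other.
X : (t -> e) — neither side's domain matches the other.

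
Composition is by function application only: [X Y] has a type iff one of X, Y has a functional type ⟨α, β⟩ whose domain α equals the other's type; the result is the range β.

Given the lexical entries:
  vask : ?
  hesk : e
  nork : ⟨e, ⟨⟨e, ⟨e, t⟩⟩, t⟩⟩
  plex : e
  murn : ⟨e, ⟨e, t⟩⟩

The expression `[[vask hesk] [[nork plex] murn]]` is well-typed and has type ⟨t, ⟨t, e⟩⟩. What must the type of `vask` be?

⟨e, ⟨t, ⟨t, ⟨t, e⟩⟩⟩⟩

At [[vask hesk] [[nork plex] murn]] (required: ⟨t, ⟨t, e⟩⟩): [[nork plex] murn] is t, which is not a function with range ⟨t, ⟨t, e⟩⟩; hence [vask hesk] is the functor — type ⟨t, ⟨t, ⟨t, e⟩⟩⟩.
At [vask hesk] (required: ⟨t, ⟨t, ⟨t, e⟩⟩⟩): hesk is e, which is not a function with range ⟨t, ⟨t, ⟨t, e⟩⟩⟩; hence vask is the functor — type ⟨e, ⟨t, ⟨t, ⟨t, e⟩⟩⟩⟩.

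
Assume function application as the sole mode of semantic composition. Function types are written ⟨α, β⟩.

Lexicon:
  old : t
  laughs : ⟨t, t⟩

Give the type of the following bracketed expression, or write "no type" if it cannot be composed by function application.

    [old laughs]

t

[old laughs]: laughs is ⟨t, t⟩, old is t; result t.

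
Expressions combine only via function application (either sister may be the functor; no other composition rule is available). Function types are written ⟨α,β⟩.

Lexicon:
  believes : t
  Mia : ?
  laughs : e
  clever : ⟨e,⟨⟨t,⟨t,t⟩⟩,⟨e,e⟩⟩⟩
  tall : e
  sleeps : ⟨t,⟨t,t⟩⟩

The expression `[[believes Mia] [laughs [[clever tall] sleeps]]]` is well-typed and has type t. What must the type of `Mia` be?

⟨t,⟨e,t⟩⟩

For [[believes Mia] [laughs [[clever tall] sleeps]]] to have type t with [laughs [[clever tall] sleeps]] of type e, [believes Mia] must be the function: [believes Mia] : ⟨e,t⟩.
For [believes Mia] to have type ⟨e,t⟩ with believes of type t, Mia must be the function: Mia : ⟨t,⟨e,t⟩⟩.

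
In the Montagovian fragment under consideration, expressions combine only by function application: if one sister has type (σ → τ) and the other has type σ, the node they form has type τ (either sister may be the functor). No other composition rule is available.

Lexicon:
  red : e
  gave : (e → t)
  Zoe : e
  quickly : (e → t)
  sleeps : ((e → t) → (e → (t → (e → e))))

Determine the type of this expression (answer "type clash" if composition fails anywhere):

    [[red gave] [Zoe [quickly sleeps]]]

[red gave]: gave is (e → t), red is e; result t.
[quickly sleeps]: sleeps is ((e → t) → (e → (t → (e → e)))), quickly is (e → t); result (e → (t → (e → e))).
[Zoe [quickly sleeps]]: [quickly sleeps] is (e → (t → (e → e))), Zoe is e; result (t → (e → e)).
[[red gave] [Zoe [quickly sleeps]]]: [Zoe [quickly sleeps]] is (t → (e → e)), [red gave] is t; result (e → e).

(e → e)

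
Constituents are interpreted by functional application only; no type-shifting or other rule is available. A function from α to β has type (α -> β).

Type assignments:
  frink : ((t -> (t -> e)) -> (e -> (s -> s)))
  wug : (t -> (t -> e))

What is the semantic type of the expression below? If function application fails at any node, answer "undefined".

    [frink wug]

At [frink wug], frink : ((t -> (t -> e)) -> (e -> (s -> s))) takes wug : (t -> (t -> e)), giving (e -> (s -> s)).

(e -> (s -> s))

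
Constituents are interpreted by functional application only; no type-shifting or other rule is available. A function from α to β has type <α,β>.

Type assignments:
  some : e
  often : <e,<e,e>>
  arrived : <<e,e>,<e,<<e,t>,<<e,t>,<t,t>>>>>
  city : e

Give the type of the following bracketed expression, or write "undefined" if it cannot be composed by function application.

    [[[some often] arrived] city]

<<e,t>,<<e,t>,<t,t>>>

[some often] — often of type <e,<e,e>> combines with some of type e: type <e,e>.
[[some often] arrived] — arrived of type <<e,e>,<e,<<e,t>,<<e,t>,<t,t>>>>> combines with [some often] of type <e,e>: type <e,<<e,t>,<<e,t>,<t,t>>>>.
[[[some often] arrived] city] — [[some often] arrived] of type <e,<<e,t>,<<e,t>,<t,t>>>> combines with city of type e: type <<e,t>,<<e,t>,<t,t>>>.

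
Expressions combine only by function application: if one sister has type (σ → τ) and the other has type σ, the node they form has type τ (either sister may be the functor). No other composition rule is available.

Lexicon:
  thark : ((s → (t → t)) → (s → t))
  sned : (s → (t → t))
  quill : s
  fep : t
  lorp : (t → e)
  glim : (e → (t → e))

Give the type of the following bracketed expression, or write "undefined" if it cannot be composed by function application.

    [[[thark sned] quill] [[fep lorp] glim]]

[thark sned]: functor thark : ((s → (t → t)) → (s → t)), argument sned : (s → (t → t)); result (s → t).
[[thark sned] quill]: functor [thark sned] : (s → t), argument quill : s; result t.
[fep lorp]: functor lorp : (t → e), argument fep : t; result e.
[[fep lorp] glim]: functor glim : (e → (t → e)), argument [fep lorp] : e; result (t → e).
[[[thark sned] quill] [[fep lorp] glim]]: functor [[fep lorp] glim] : (t → e), argument [[thark sned] quill] : t; result e.

e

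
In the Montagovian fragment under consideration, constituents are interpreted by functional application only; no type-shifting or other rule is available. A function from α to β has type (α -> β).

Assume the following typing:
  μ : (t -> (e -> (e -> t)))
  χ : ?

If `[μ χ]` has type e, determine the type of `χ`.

((t -> (e -> (e -> t))) -> e)

At [μ χ] (required: e): μ is (t -> (e -> (e -> t))), which is not a function with range e; hence χ is the functor — type ((t -> (e -> (e -> t))) -> e).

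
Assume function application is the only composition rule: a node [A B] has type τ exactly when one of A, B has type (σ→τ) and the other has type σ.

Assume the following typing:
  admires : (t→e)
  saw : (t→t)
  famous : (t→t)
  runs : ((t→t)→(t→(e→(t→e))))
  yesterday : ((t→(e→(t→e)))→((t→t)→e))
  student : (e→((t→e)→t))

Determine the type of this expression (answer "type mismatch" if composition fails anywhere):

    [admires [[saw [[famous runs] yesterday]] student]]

[famous runs]: functor runs : ((t→t)→(t→(e→(t→e)))), argument famous : (t→t); result (t→(e→(t→e))).
[[famous runs] yesterday]: functor yesterday : ((t→(e→(t→e)))→((t→t)→e)), argument [famous runs] : (t→(e→(t→e))); result ((t→t)→e).
[saw [[famous runs] yesterday]]: functor [[famous runs] yesterday] : ((t→t)→e), argument saw : (t→t); result e.
[[saw [[famous runs] yesterday]] student]: functor student : (e→((t→e)→t)), argument [saw [[famous runs] yesterday]] : e; result ((t→e)→t).
[admires [[saw [[famous runs] yesterday]] student]]: functor [[saw [[famous runs] yesterday]] student] : ((t→e)→t), argument admires : (t→e); result t.

t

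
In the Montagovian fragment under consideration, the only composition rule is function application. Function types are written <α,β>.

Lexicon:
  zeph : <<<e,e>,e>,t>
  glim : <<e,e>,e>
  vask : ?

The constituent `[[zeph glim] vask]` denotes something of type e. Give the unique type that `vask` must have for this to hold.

<t,e>

At [[zeph glim] vask] (required: e): [zeph glim] is t, which is not a function with range e; hence vask is the functor — type <t,e>.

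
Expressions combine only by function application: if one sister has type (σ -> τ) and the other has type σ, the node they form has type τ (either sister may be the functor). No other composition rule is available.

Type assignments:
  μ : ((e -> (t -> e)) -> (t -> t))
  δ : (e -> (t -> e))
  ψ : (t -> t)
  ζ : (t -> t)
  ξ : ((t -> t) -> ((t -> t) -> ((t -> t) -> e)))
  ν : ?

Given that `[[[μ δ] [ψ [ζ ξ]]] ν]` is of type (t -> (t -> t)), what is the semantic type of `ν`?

(e -> (t -> (t -> t)))

[[[μ δ] [ψ [ζ ξ]]] ν] must have type (t -> (t -> t)). The sister [[μ δ] [ψ [ζ ξ]]] has type e; that is not a function onto (t -> (t -> t)), so ν must be the functor, of type (e -> (t -> (t -> t))).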